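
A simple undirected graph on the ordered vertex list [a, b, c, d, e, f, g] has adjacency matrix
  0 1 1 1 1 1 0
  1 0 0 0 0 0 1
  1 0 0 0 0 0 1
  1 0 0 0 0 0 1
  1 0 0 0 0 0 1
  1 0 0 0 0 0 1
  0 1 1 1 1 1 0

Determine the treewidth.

A width-2 tree decomposition is:
Bags: B1 = {a, f, g}  B2 = {a, e, g}  B3 = {a, d, g}  B4 = {a, b, g}  B5 = {a, c, g}
Tree: B1–B2, B2–B3, B3–B4, B4–B5
Every bag has size at most 3, so the width is 3 − 1 = 2 and tw(G) ≤ 2. Since g–f–a–e–g is a cycle in G, G is not acyclic. Forests are exactly the graphs of treewidth ≤ 1, so tw(G) ≥ 2. Hence tw(G) = 2 exactly.

2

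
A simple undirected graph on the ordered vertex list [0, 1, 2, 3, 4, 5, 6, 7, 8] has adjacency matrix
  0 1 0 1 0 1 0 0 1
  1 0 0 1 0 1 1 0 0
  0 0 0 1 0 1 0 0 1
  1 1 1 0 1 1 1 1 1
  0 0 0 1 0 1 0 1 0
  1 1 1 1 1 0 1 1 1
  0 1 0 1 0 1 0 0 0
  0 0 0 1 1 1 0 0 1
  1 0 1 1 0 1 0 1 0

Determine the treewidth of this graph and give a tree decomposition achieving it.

Treewidth 3.
Bags: B1 = {0, 3, 5, 8}  B2 = {3, 5, 7, 8}  B3 = {0, 1, 3, 5}  B4 = {1, 3, 5, 6}  B5 = {2, 3, 5, 8}  B6 = {3, 4, 5, 7}
Tree: B1–B2, B1–B3, B3–B4, B2–B5, B2–B6

Every bag has size at most 4, so the width is 4 − 1 = 3 and tw(G) ≤ 3. Conversely, {0, 3, 5, 8} is a clique of size 4, and the vertices of any clique must share a bag in every tree decomposition; so some bag has ≥ 4 vertices and tw(G) ≥ 3. The upper and lower bounds meet at 3, so that is the treewidth.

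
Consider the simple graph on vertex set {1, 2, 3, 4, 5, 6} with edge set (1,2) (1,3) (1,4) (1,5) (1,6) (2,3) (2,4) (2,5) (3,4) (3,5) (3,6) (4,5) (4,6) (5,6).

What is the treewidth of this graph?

4

A width-4 tree decomposition is:
Bags: B1 = {1, 2, 3, 4, 5}  B2 = {1, 3, 4, 5, 6}
Tree: B1–B2
The largest bag has 5 vertices, giving width 4; this decomposition certifies tw(G) ≤ 4. On the other hand G contains the 5-clique {1, 2, 3, 4, 5}. A clique must lie in a single bag of any decomposition, so no decomposition can have width below 4. Combining the bounds, tw(G) = 4.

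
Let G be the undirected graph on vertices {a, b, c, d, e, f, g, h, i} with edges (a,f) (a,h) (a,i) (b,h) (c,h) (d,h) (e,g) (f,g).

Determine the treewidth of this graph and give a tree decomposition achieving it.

Treewidth 1.
One such decomposition:
Bags: B1 = {c, h}  B2 = {a, h}  B3 = {a, i}  B4 = {a, f}  B5 = {f, g}  B6 = {d, h}  B7 = {e, g}  B8 = {b, h}
Tree: B1–B2, B2–B3, B3–B4, B4–B5, B1–B6, B5–B7, B6–B8

The largest bag has 2 vertices, giving width 1; this decomposition certifies tw(G) ≤ 1. Since G has at least one edge (e.g. h–c), it is not an edgeless graph, so tw(G) ≥ 1. The upper and lower bounds meet at 1, so that is the treewidth.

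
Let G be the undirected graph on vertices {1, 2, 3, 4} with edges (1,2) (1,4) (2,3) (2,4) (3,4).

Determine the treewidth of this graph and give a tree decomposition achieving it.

Treewidth 2.
One optimal decomposition is:
Bags: B1 = {2, 3, 4}  B2 = {1, 2, 4}
Tree: B1–B2

Every bag has size at most 3, so the width is 3 − 1 = 2 and tw(G) ≤ 2. Conversely, {1, 2, 4} is a clique of size 3, and the vertices of any clique must share a bag in every tree decomposition; so some bag has ≥ 3 vertices and tw(G) ≥ 2. Combining the bounds, tw(G) = 2.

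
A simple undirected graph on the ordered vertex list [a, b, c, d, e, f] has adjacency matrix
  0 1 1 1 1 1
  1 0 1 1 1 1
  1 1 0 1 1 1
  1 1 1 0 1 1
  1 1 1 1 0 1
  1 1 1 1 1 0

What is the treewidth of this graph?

5

A width-5 tree decomposition is:
Bags: B1 = {a, b, c, d, e, f}
Tree: (single bag)
A single bag containing all 6 vertices is trivially a valid decomposition of width 5. For the lower bound, the 6 vertices {a, b, c, d, e, f} are pairwise adjacent, and any tree decomposition puts a clique entirely inside one bag — forcing width ≥ 5. The upper and lower bounds meet at 5, so that is the treewidth.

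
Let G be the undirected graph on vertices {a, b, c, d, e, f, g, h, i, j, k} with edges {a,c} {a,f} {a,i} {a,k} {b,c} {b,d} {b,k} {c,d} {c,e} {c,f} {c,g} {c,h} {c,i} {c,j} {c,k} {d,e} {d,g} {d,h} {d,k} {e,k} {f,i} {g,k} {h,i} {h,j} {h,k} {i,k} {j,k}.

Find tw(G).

A width-3 tree decomposition is:
Bags: B1 = {c, h, i, k}  B2 = {c, d, h, k}  B3 = {b, c, d, k}  B4 = {c, d, g, k}  B5 = {a, c, i, k}  B6 = {c, d, e, k}  B7 = {a, c, f, i}  B8 = {c, h, j, k}
Tree: B1–B2, B2–B3, B2–B4, B1–B5, B2–B6, B5–B7, B1–B8
Every bag has size at most 4, so the width is 4 − 1 = 3 and tw(G) ≤ 3. On the other hand G contains the 4-clique {a, c, f, i}. A clique must lie in a single bag of any decomposition, so no decomposition can have width below 3. The upper and lower bounds meet at 3, so that is the treewidth.

3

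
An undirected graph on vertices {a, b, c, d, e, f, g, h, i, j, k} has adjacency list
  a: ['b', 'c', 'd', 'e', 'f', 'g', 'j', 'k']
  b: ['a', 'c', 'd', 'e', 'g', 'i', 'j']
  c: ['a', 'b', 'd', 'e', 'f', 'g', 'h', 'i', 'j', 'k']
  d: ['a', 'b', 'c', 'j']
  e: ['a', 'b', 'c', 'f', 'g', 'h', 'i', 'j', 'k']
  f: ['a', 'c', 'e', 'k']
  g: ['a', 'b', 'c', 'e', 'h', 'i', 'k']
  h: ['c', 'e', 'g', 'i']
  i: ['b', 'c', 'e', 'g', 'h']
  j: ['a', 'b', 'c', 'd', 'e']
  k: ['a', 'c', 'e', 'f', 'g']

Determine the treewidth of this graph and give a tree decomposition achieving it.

Each bag holds 5 vertices, so the decomposition has width 4, which upper-bounds the treewidth. For the lower bound, the 5 vertices {a, b, c, d, j} are pairwise adjacent, and any tree decomposition puts a clique entirely inside one bag — forcing width ≥ 4. Therefore the treewidth is 4.

Treewidth 4.
One optimal decomposition is:
Bags: B1 = {a, b, c, e, g}  B2 = {a, b, c, e, j}  B3 = {a, c, e, g, k}  B4 = {b, c, e, g, i}  B5 = {a, b, c, d, j}  B6 = {a, c, e, f, k}  B7 = {c, e, g, h, i}
Tree: B1–B2, B1–B3, B1–B4, B2–B5, B3–B6, B4–B7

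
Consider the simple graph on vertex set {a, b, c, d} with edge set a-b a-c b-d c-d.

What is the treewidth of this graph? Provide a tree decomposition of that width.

The largest bag has 3 vertices, giving width 2; this decomposition certifies tw(G) ≤ 2. For the lower bound, G contains the cycle d–c–a–b–d, so G is not a forest; only forests have treewidth ≤ 1, hence tw(G) ≥ 2. Hence tw(G) = 2 exactly.

Treewidth 2.
One such decomposition:
Bags: B1 = {a, c, d}  B2 = {a, b, d}
Tree: B1–B2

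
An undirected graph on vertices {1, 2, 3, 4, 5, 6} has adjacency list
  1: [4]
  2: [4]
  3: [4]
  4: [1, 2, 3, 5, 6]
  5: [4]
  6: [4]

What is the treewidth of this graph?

A width-1 tree decomposition is:
Bags: B1 = {3, 4}  B2 = {4, 5}  B3 = {1, 4}  B4 = {4, 6}  B5 = {2, 4}
Tree: B1–B2, B1–B3, B3–B4, B2–B5
Every bag has size at most 2, so the width is 2 − 1 = 1 and tw(G) ≤ 1. G has an edge, so its treewidth is at least 1. Combining the bounds, tw(G) = 1.

1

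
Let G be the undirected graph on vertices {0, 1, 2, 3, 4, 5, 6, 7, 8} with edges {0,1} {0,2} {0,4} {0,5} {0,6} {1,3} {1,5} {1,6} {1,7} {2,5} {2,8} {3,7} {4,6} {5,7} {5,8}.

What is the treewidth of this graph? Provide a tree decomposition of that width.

Treewidth 2.
Bags: B1 = {0, 1, 5}  B2 = {0, 1, 6}  B3 = {1, 5, 7}  B4 = {0, 4, 6}  B5 = {0, 2, 5}  B6 = {1, 3, 7}  B7 = {2, 5, 8}
Tree: B1–B2, B1–B3, B2–B4, B1–B5, B3–B6, B5–B7

Every bag has size at most 3, so the width is 3 − 1 = 2 and tw(G) ≤ 2. Conversely, {0, 1, 5} is a clique of size 3, and the vertices of any clique must share a bag in every tree decomposition; so some bag has ≥ 3 vertices and tw(G) ≥ 2. Therefore the treewidth is 2.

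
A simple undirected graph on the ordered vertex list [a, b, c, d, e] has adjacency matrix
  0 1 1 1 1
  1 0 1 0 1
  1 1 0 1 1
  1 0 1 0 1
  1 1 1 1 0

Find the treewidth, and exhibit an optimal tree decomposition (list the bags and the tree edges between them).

The largest bag has 4 vertices, giving width 3; this decomposition certifies tw(G) ≤ 3. Conversely, {a, c, d, e} is a clique of size 4, and the vertices of any clique must share a bag in every tree decomposition; so some bag has ≥ 4 vertices and tw(G) ≥ 3. Therefore the treewidth is 3.

Treewidth 3.
One such decomposition:
Bags: B1 = {a, b, c, e}  B2 = {a, c, d, e}
Tree: B1–B2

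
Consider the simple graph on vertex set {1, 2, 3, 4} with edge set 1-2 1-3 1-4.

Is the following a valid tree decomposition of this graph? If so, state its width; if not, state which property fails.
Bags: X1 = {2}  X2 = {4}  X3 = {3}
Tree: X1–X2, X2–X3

A tree decomposition must satisfy three properties: every vertex lies in some bag; for every edge, both endpoints lie together in some bag; and for every vertex, the bags containing it form a connected subtree. Here vertex 1 appears in no bag, so the decomposition is invalid.

No — vertex 1 appears in no bag.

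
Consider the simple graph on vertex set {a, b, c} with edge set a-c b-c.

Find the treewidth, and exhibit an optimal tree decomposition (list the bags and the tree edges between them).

Treewidth 1.
Bags: B1 = {a, c}  B2 = {b, c}
Tree: B1–B2

The largest bag has 2 vertices, giving width 1; this decomposition certifies tw(G) ≤ 1. Since G has at least one edge (e.g. c–a), it is not an edgeless graph, so tw(G) ≥ 1. Hence tw(G) = 1 exactly.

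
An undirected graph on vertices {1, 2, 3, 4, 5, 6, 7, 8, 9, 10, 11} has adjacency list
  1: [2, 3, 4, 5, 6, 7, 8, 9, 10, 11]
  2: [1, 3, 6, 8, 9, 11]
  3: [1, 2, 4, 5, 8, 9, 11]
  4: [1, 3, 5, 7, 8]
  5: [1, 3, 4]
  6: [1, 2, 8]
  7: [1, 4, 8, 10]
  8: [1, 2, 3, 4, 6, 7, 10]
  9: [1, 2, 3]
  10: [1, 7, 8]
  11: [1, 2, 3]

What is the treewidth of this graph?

3

A width-3 tree decomposition is:
Bags: B1 = {1, 2, 3, 8}  B2 = {1, 3, 4, 8}  B3 = {1, 2, 3, 11}  B4 = {1, 2, 3, 9}  B5 = {1, 4, 7, 8}  B6 = {1, 3, 4, 5}  B7 = {1, 2, 6, 8}  B8 = {1, 7, 8, 10}
Tree: B1–B2, B1–B3, B3–B4, B2–B5, B2–B6, B1–B7, B5–B8
Each bag holds 4 vertices, so the decomposition has width 3, which upper-bounds the treewidth. Conversely, {1, 7, 8, 10} is a clique of size 4, and the vertices of any clique must share a bag in every tree decomposition; so some bag has ≥ 4 vertices and tw(G) ≥ 3. Therefore the treewidth is 3.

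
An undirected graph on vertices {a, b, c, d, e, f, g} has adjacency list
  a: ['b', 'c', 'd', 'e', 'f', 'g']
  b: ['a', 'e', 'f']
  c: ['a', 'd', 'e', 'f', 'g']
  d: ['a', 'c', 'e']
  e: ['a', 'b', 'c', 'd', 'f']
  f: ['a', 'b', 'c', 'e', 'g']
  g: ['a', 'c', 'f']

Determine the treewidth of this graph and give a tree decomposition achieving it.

Treewidth 3.
One optimal decomposition is:
Bags: B1 = {a, c, f, g}  B2 = {a, c, e, f}  B3 = {a, c, d, e}  B4 = {a, b, e, f}
Tree: B1–B2, B2–B3, B2–B4

The largest bag has 4 vertices, giving width 3; this decomposition certifies tw(G) ≤ 3. For the lower bound, the 4 vertices {a, c, d, e} are pairwise adjacent, and any tree decomposition puts a clique entirely inside one bag — forcing width ≥ 3. Therefore the treewidth is 3.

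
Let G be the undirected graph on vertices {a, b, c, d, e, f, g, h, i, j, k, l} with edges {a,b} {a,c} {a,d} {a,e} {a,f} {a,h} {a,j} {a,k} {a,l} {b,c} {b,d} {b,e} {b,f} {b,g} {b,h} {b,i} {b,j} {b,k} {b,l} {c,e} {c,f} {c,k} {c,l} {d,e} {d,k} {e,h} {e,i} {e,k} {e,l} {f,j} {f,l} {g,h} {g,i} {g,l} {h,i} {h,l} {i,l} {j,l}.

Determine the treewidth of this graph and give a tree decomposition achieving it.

Treewidth 4.
One such decomposition:
Bags: B1 = {b, e, h, i, l}  B2 = {b, g, h, i, l}  B3 = {a, b, e, h, l}  B4 = {a, b, c, e, l}  B5 = {a, b, c, e, k}  B6 = {a, b, c, f, l}  B7 = {a, b, f, j, l}  B8 = {a, b, d, e, k}
Tree: B1–B2, B1–B3, B3–B4, B4–B5, B4–B6, B6–B7, B5–B8

Each bag holds 5 vertices, so the decomposition has width 4, which upper-bounds the treewidth. For the lower bound, the 5 vertices {b, g, h, i, l} are pairwise adjacent, and any tree decomposition puts a clique entirely inside one bag — forcing width ≥ 4. The upper and lower bounds meet at 4, so that is the treewidth.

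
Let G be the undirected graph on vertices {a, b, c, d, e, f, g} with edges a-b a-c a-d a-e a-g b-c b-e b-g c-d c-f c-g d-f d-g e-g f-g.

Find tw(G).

3

A width-3 tree decomposition is:
Bags: B1 = {c, d, f, g}  B2 = {a, c, d, g}  B3 = {a, b, c, g}  B4 = {a, b, e, g}
Tree: B1–B2, B2–B3, B3–B4
Each bag holds 4 vertices, so the decomposition has width 3, which upper-bounds the treewidth. Conversely, {a, b, e, g} is a clique of size 4, and the vertices of any clique must share a bag in every tree decomposition; so some bag has ≥ 4 vertices and tw(G) ≥ 3. The upper and lower bounds meet at 3, so that is the treewidth.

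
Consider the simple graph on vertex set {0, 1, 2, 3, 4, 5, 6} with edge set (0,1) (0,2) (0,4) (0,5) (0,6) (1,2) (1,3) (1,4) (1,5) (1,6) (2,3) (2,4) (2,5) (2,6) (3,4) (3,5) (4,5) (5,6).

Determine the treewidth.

4

A width-4 tree decomposition is:
Bags: B1 = {0, 1, 2, 5, 6}  B2 = {0, 1, 2, 4, 5}  B3 = {1, 2, 3, 4, 5}
Tree: B1–B2, B2–B3
Every bag has size at most 5, so the width is 5 − 1 = 4 and tw(G) ≤ 4. For the lower bound, the 5 vertices {0, 1, 2, 4, 5} are pairwise adjacent, and any tree decomposition puts a clique entirely inside one bag — forcing width ≥ 4. Therefore the treewidth is 4.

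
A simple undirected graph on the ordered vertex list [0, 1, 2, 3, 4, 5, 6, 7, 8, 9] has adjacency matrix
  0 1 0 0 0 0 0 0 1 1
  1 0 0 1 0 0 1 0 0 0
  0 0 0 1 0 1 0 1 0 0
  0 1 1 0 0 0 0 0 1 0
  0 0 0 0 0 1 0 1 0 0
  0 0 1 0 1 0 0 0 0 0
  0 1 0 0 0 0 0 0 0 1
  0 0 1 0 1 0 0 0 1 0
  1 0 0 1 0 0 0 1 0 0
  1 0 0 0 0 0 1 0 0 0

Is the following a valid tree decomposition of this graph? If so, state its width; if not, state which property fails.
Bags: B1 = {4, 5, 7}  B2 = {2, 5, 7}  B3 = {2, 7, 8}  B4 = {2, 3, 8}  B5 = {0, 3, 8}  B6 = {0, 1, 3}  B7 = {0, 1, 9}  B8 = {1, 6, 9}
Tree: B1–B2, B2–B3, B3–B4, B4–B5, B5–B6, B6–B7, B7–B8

Yes; width 2.

Every vertex of G appears in some bag (union = {0, 1, 2, 3, 4, 5, 6, 7, 8, 9}); every edge is covered by a bag; and for each vertex v the set of bags containing v is connected in the bag tree. The decomposition is therefore valid. The largest bag has 3 vertices, so the width is 2.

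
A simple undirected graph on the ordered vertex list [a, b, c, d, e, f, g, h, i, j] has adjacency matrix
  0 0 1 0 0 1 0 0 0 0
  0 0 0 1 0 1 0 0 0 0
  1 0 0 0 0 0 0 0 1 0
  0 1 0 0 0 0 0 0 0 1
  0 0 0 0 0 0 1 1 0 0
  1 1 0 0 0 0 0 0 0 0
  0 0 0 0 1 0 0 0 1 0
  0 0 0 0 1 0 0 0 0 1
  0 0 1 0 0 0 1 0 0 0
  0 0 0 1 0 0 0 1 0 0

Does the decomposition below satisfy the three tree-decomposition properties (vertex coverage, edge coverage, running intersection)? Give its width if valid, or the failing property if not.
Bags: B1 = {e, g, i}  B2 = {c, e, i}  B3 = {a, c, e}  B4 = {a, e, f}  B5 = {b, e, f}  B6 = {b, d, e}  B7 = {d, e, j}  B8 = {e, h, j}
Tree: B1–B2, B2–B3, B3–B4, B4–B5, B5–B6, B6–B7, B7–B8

Yes; width 2.

Checking the three conditions: (i) the bags cover all of {a, b, c, d, e, f, g, h, i, j}; (ii) for each edge, some bag contains both endpoints; (iii) the bags containing any fixed vertex form a subtree. All hold, so the decomposition is valid with width 3 − 1 = 2.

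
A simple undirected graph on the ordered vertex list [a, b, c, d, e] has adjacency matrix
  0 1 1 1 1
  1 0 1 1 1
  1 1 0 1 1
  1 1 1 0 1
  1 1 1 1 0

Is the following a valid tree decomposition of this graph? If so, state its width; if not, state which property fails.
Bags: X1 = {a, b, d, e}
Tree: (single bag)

No — vertex c appears in no bag.

A tree decomposition must satisfy three properties: every vertex lies in some bag; for every edge, both endpoints lie together in some bag; and for every vertex, the bags containing it form a connected subtree. Here vertex c appears in no bag, so the decomposition is invalid.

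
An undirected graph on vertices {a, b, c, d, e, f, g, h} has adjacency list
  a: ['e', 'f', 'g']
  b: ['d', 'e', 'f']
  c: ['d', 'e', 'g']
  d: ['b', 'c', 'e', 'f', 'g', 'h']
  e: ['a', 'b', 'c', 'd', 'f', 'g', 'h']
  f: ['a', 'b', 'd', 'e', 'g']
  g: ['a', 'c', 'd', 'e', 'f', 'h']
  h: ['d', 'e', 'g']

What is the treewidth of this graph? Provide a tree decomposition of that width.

Every bag has size at most 4, so the width is 4 − 1 = 3 and tw(G) ≤ 3. Conversely, {d, e, g, h} is a clique of size 4, and the vertices of any clique must share a bag in every tree decomposition; so some bag has ≥ 4 vertices and tw(G) ≥ 3. Therefore the treewidth is 3.

Treewidth 3.
Bags: B1 = {b, d, e, f}  B2 = {d, e, f, g}  B3 = {c, d, e, g}  B4 = {d, e, g, h}  B5 = {a, e, f, g}
Tree: B1–B2, B2–B3, B3–B4, B2–B5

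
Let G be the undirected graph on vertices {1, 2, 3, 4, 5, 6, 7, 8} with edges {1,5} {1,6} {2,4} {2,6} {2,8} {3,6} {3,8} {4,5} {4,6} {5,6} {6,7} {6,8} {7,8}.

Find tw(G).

2

A width-2 tree decomposition is:
Bags: B1 = {2, 4, 6}  B2 = {2, 6, 8}  B3 = {6, 7, 8}  B4 = {4, 5, 6}  B5 = {3, 6, 8}  B6 = {1, 5, 6}
Tree: B1–B2, B2–B3, B1–B4, B2–B5, B4–B6
The largest bag has 3 vertices, giving width 2; this decomposition certifies tw(G) ≤ 2. Conversely, {2, 6, 8} is a clique of size 3, and the vertices of any clique must share a bag in every tree decomposition; so some bag has ≥ 3 vertices and tw(G) ≥ 2. Combining the bounds, tw(G) = 2.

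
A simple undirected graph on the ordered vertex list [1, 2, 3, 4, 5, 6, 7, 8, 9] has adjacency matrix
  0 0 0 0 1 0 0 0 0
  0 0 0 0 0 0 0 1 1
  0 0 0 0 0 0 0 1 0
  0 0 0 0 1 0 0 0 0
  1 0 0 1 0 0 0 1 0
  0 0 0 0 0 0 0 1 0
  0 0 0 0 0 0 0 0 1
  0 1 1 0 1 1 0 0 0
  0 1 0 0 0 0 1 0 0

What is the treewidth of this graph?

A width-1 tree decomposition is:
Bags: B1 = {5, 8}  B2 = {1, 5}  B3 = {4, 5}  B4 = {2, 8}  B5 = {2, 9}  B6 = {3, 8}  B7 = {6, 8}  B8 = {7, 9}
Tree: B1–B2, B1–B3, B1–B4, B4–B5, B4–B6, B4–B7, B5–B8
Every bag has size at most 2, so the width is 2 − 1 = 1 and tw(G) ≤ 1. Any graph with an edge has treewidth ≥ 1, and G has the edge 8–5. The upper and lower bounds meet at 1, so that is the treewidth.

1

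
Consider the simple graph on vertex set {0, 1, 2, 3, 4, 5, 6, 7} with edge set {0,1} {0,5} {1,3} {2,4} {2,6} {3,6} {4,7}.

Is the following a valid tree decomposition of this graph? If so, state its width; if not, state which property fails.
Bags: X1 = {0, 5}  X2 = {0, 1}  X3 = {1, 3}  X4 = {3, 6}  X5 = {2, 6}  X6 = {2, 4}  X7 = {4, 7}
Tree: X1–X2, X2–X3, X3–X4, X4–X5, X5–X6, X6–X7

Yes; width 1.

Checking the three conditions: (i) the bags cover all of {0, 1, 2, 3, 4, 5, 6, 7}; (ii) for each edge, some bag contains both endpoints; (iii) the bags containing any fixed vertex form a subtree. All hold, so the decomposition is valid with width 2 − 1 = 1.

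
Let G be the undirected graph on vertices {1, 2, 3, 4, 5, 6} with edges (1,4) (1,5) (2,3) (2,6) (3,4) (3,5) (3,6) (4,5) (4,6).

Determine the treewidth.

2

A width-2 tree decomposition is:
Bags: B1 = {3, 4, 6}  B2 = {2, 3, 6}  B3 = {3, 4, 5}  B4 = {1, 4, 5}
Tree: B1–B2, B1–B3, B3–B4
The largest bag has 3 vertices, giving width 2; this decomposition certifies tw(G) ≤ 2. On the other hand G contains the 3-clique {1, 4, 5}. A clique must lie in a single bag of any decomposition, so no decomposition can have width below 2. The upper and lower bounds meet at 2, so that is the treewidth.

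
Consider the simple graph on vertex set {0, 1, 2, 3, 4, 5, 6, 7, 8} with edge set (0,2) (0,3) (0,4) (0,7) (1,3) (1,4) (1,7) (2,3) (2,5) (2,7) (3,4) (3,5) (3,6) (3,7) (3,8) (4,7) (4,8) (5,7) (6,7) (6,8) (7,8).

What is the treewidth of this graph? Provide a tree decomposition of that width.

The largest bag has 4 vertices, giving width 3; this decomposition certifies tw(G) ≤ 3. Conversely, {0, 2, 3, 7} is a clique of size 4, and the vertices of any clique must share a bag in every tree decomposition; so some bag has ≥ 4 vertices and tw(G) ≥ 3. Hence tw(G) = 3 exactly.

Treewidth 3.
One such decomposition:
Bags: B1 = {1, 3, 4, 7}  B2 = {3, 4, 7, 8}  B3 = {0, 3, 4, 7}  B4 = {0, 2, 3, 7}  B5 = {3, 6, 7, 8}  B6 = {2, 3, 5, 7}
Tree: B1–B2, B2–B3, B3–B4, B2–B5, B4–B6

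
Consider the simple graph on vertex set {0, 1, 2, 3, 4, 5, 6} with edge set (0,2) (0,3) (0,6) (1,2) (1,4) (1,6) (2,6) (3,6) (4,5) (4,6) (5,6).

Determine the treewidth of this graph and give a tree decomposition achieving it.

Treewidth 2.
Bags: B1 = {1, 2, 6}  B2 = {1, 4, 6}  B3 = {4, 5, 6}  B4 = {0, 2, 6}  B5 = {0, 3, 6}
Tree: B1–B2, B2–B3, B1–B4, B4–B5

Every bag has size at most 3, so the width is 3 − 1 = 2 and tw(G) ≤ 2. On the other hand G contains the 3-clique {0, 2, 6}. A clique must lie in a single bag of any decomposition, so no decomposition can have width below 2. Combining the bounds, tw(G) = 2.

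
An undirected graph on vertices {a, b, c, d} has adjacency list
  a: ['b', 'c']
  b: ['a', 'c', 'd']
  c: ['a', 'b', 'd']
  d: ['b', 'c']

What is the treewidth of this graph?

A width-2 tree decomposition is:
Bags: B1 = {b, c, d}  B2 = {a, b, c}
Tree: B1–B2
Each bag holds 3 vertices, so the decomposition has width 2, which upper-bounds the treewidth. On the other hand G contains the 3-clique {b, c, d}. A clique must lie in a single bag of any decomposition, so no decomposition can have width below 2. Therefore the treewidth is 2.

2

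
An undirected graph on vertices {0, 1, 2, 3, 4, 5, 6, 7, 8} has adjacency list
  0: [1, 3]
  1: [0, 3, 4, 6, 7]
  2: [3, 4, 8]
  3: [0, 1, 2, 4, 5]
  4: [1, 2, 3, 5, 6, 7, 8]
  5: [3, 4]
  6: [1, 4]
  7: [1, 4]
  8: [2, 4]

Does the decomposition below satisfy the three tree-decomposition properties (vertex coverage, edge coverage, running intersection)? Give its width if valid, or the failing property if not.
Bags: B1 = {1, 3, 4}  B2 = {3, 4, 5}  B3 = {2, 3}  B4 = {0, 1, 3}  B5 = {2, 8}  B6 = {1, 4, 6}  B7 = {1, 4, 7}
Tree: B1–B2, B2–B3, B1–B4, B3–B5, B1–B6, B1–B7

No — edge (4,2) lies in no bag.

A tree decomposition must satisfy three properties: every vertex lies in some bag; for every edge, both endpoints lie together in some bag; and for every vertex, the bags containing it form a connected subtree. Here edge (4,2) lies in no bag, so the decomposition is invalid.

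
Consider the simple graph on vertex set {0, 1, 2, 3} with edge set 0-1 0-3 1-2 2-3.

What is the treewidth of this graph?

A width-2 tree decomposition is:
Bags: B1 = {0, 2, 3}  B2 = {0, 1, 2}
Tree: B1–B2
Every bag has size at most 3, so the width is 3 − 1 = 2 and tw(G) ≤ 2. For the lower bound, G contains the cycle 2–3–0–1–2, so G is not a forest; only forests have treewidth ≤ 1, hence tw(G) ≥ 2. Hence tw(G) = 2 exactly.

2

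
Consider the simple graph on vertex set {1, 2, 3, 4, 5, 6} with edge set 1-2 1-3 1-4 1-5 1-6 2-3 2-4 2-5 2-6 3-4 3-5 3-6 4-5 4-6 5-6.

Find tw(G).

A width-5 tree decomposition is:
Bags: B1 = {1, 2, 3, 4, 5, 6}
Tree: (single bag)
With just one bag of size 6, the width is 6 − 1 = 5, so tw(G) ≤ 5. Conversely, {1, 2, 3, 4, 5, 6} is a clique of size 6, and the vertices of any clique must share a bag in every tree decomposition; so some bag has ≥ 6 vertices and tw(G) ≥ 5. Therefore the treewidth is 5.

5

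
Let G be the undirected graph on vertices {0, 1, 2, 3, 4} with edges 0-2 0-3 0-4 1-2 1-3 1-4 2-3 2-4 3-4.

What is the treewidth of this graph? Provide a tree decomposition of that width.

Treewidth 3.
Bags: B1 = {0, 2, 3, 4}  B2 = {1, 2, 3, 4}
Tree: B1–B2

Each bag holds 4 vertices, so the decomposition has width 3, which upper-bounds the treewidth. For the lower bound, the 4 vertices {0, 2, 3, 4} are pairwise adjacent, and any tree decomposition puts a clique entirely inside one bag — forcing width ≥ 3. Therefore the treewidth is 3.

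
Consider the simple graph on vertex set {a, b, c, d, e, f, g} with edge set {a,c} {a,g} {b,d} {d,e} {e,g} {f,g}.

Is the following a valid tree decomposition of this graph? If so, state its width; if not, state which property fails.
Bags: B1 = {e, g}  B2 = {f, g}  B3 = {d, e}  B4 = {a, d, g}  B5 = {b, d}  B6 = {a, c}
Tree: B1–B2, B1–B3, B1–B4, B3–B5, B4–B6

A tree decomposition must satisfy three properties: every vertex lies in some bag; for every edge, both endpoints lie together in some bag; and for every vertex, the bags containing it form a connected subtree. Here bags containing vertex d are not connected in the tree, so the decomposition is invalid.

No — bags containing vertex d are not connected in the tree.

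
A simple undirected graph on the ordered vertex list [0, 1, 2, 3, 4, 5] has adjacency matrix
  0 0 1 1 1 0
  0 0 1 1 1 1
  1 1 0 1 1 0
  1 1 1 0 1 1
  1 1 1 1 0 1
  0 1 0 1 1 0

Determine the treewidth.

3

A width-3 tree decomposition is:
Bags: B1 = {1, 2, 3, 4}  B2 = {0, 2, 3, 4}  B3 = {1, 3, 4, 5}
Tree: B1–B2, B1–B3
Each bag holds 4 vertices, so the decomposition has width 3, which upper-bounds the treewidth. Conversely, {0, 2, 3, 4} is a clique of size 4, and the vertices of any clique must share a bag in every tree decomposition; so some bag has ≥ 4 vertices and tw(G) ≥ 3. Combining the bounds, tw(G) = 3.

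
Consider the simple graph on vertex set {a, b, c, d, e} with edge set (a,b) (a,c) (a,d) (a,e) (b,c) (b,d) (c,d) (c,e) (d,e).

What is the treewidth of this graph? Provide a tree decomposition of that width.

Every bag has size at most 4, so the width is 4 − 1 = 3 and tw(G) ≤ 3. For the lower bound, the 4 vertices {a, c, d, e} are pairwise adjacent, and any tree decomposition puts a clique entirely inside one bag — forcing width ≥ 3. The upper and lower bounds meet at 3, so that is the treewidth.

Treewidth 3.
One optimal decomposition is:
Bags: B1 = {a, b, c, d}  B2 = {a, c, d, e}
Tree: B1–B2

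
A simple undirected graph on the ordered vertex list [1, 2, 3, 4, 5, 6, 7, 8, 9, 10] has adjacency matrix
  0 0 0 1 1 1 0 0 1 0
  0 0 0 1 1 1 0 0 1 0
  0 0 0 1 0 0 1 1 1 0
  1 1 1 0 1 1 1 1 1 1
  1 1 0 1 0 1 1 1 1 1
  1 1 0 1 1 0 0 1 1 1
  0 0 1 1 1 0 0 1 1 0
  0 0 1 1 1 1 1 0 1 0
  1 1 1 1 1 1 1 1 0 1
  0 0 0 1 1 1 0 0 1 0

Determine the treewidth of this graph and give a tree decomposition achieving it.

Every bag has size at most 5, so the width is 5 − 1 = 4 and tw(G) ≤ 4. For the lower bound, the 5 vertices {3, 4, 7, 8, 9} are pairwise adjacent, and any tree decomposition puts a clique entirely inside one bag — forcing width ≥ 4. Combining the bounds, tw(G) = 4.

Treewidth 4.
Bags: B1 = {2, 4, 5, 6, 9}  B2 = {1, 4, 5, 6, 9}  B3 = {4, 5, 6, 8, 9}  B4 = {4, 5, 6, 9, 10}  B5 = {4, 5, 7, 8, 9}  B6 = {3, 4, 7, 8, 9}
Tree: B1–B2, B1–B3, B1–B4, B3–B5, B5–B6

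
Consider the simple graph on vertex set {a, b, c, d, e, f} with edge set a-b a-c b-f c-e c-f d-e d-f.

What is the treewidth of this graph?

2

A width-2 tree decomposition is:
Bags: B1 = {d, e, f}  B2 = {c, e, f}  B3 = {b, c, f}  B4 = {a, b, c}
Tree: B1–B2, B2–B3, B3–B4
Each bag holds 3 vertices, so the decomposition has width 2, which upper-bounds the treewidth. Since d–e–c–f–d is a cycle in G, G is not acyclic. Forests are exactly the graphs of treewidth ≤ 1, so tw(G) ≥ 2. Hence tw(G) = 2 exactly.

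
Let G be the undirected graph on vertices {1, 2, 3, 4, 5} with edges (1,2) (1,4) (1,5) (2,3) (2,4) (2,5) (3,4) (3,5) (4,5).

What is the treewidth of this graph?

3

A width-3 tree decomposition is:
Bags: B1 = {2, 3, 4, 5}  B2 = {1, 2, 4, 5}
Tree: B1–B2
Every bag has size at most 4, so the width is 4 − 1 = 3 and tw(G) ≤ 3. On the other hand G contains the 4-clique {1, 2, 4, 5}. A clique must lie in a single bag of any decomposition, so no decomposition can have width below 3. Combining the bounds, tw(G) = 3.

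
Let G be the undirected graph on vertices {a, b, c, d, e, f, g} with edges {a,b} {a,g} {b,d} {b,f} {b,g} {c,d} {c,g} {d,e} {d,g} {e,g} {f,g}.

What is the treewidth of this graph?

2

A width-2 tree decomposition is:
Bags: B1 = {d, e, g}  B2 = {c, d, g}  B3 = {b, d, g}  B4 = {b, f, g}  B5 = {a, b, g}
Tree: B1–B2, B1–B3, B3–B4, B3–B5
Every bag has size at most 3, so the width is 3 − 1 = 2 and tw(G) ≤ 2. For the lower bound, the 3 vertices {d, e, g} are pairwise adjacent, and any tree decomposition puts a clique entirely inside one bag — forcing width ≥ 2. The upper and lower bounds meet at 2, so that is the treewidth.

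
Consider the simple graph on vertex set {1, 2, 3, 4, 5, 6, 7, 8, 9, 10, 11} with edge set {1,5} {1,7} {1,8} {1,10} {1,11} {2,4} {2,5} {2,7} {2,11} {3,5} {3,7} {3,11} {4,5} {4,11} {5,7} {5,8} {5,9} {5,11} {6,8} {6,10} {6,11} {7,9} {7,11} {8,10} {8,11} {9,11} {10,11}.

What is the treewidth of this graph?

A width-3 tree decomposition is:
Bags: B1 = {3, 5, 7, 11}  B2 = {1, 5, 7, 11}  B3 = {2, 5, 7, 11}  B4 = {2, 4, 5, 11}  B5 = {1, 5, 8, 11}  B6 = {5, 7, 9, 11}  B7 = {1, 8, 10, 11}  B8 = {6, 8, 10, 11}
Tree: B1–B2, B2–B3, B3–B4, B2–B5, B2–B6, B5–B7, B7–B8
Every bag has size at most 4, so the width is 4 − 1 = 3 and tw(G) ≤ 3. On the other hand G contains the 4-clique {1, 8, 10, 11}. A clique must lie in a single bag of any decomposition, so no decomposition can have width below 3. Hence tw(G) = 3 exactly.

3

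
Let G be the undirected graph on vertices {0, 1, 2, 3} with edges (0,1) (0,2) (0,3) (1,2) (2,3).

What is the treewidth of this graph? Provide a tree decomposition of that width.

Treewidth 2.
One optimal decomposition is:
Bags: B1 = {0, 2, 3}  B2 = {0, 1, 2}
Tree: B1–B2

Each bag holds 3 vertices, so the decomposition has width 2, which upper-bounds the treewidth. For the lower bound, the 3 vertices {0, 1, 2} are pairwise adjacent, and any tree decomposition puts a clique entirely inside one bag — forcing width ≥ 2. Therefore the treewidth is 2.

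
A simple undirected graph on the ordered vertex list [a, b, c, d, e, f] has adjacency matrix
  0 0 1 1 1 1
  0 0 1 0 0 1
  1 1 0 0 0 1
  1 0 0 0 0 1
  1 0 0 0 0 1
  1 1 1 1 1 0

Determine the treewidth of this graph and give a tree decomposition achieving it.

Each bag holds 3 vertices, so the decomposition has width 2, which upper-bounds the treewidth. For the lower bound, the 3 vertices {a, d, f} are pairwise adjacent, and any tree decomposition puts a clique entirely inside one bag — forcing width ≥ 2. The upper and lower bounds meet at 2, so that is the treewidth.

Treewidth 2.
One optimal decomposition is:
Bags: B1 = {b, c, f}  B2 = {a, c, f}  B3 = {a, e, f}  B4 = {a, d, f}
Tree: B1–B2, B2–B3, B3–B4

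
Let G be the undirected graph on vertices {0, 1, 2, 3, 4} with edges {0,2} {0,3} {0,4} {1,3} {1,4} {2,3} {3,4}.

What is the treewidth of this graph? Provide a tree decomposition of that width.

Treewidth 2.
One optimal decomposition is:
Bags: B1 = {0, 3, 4}  B2 = {0, 2, 3}  B3 = {1, 3, 4}
Tree: B1–B2, B1–B3

Every bag has size at most 3, so the width is 3 − 1 = 2 and tw(G) ≤ 2. For the lower bound, the 3 vertices {0, 2, 3} are pairwise adjacent, and any tree decomposition puts a clique entirely inside one bag — forcing width ≥ 2. Hence tw(G) = 2 exactly.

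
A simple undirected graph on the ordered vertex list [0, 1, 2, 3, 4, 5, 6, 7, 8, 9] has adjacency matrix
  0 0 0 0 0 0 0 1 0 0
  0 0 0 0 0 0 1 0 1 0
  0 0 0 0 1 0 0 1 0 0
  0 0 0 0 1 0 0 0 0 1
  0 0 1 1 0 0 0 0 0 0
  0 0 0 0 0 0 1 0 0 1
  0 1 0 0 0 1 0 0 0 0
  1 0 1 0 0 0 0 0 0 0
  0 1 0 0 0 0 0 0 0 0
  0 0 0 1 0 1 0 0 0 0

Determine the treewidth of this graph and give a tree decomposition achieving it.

Every bag has size at most 2, so the width is 2 − 1 = 1 and tw(G) ≤ 1. G has an edge, so its treewidth is at least 1. The upper and lower bounds meet at 1, so that is the treewidth.

Treewidth 1.
One such decomposition:
Bags: B1 = {1, 8}  B2 = {1, 6}  B3 = {5, 6}  B4 = {5, 9}  B5 = {3, 9}  B6 = {3, 4}  B7 = {2, 4}  B8 = {2, 7}  B9 = {0, 7}
Tree: B1–B2, B2–B3, B3–B4, B4–B5, B5–B6, B6–B7, B7–B8, B8–B9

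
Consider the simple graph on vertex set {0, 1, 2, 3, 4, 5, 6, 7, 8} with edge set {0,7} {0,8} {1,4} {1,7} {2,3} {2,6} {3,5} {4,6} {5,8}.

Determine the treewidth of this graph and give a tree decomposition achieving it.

Treewidth 2.
Bags: B1 = {1, 4, 7}  B2 = {0, 4, 7}  B3 = {0, 4, 8}  B4 = {4, 5, 8}  B5 = {3, 4, 5}  B6 = {2, 3, 4}  B7 = {2, 4, 6}
Tree: B1–B2, B2–B3, B3–B4, B4–B5, B5–B6, B6–B7

The largest bag has 3 vertices, giving width 2; this decomposition certifies tw(G) ≤ 2. The edges 4–1–7–0–8–5–3–2–6–4 form a cycle, so G is not a tree and its treewidth is at least 2. Hence tw(G) = 2 exactly.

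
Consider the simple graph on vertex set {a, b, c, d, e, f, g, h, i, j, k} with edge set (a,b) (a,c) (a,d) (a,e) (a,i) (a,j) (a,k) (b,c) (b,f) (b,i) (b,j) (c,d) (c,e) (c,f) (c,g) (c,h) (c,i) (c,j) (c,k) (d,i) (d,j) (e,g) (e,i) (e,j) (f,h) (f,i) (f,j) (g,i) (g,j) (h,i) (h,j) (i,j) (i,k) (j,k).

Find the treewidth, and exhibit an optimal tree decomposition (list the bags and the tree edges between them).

Each bag holds 5 vertices, so the decomposition has width 4, which upper-bounds the treewidth. For the lower bound, the 5 vertices {c, e, g, i, j} are pairwise adjacent, and any tree decomposition puts a clique entirely inside one bag — forcing width ≥ 4. The upper and lower bounds meet at 4, so that is the treewidth.

Treewidth 4.
One such decomposition:
Bags: B1 = {a, b, c, i, j}  B2 = {a, c, d, i, j}  B3 = {a, c, e, i, j}  B4 = {c, e, g, i, j}  B5 = {a, c, i, j, k}  B6 = {b, c, f, i, j}  B7 = {c, f, h, i, j}
Tree: B1–B2, B2–B3, B3–B4, B2–B5, B1–B6, B6–B7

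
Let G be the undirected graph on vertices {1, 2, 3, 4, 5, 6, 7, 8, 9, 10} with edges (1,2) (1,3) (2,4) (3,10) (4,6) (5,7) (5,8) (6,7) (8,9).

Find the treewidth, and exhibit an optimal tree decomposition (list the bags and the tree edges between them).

The largest bag has 2 vertices, giving width 1; this decomposition certifies tw(G) ≤ 1. Since G has at least one edge (e.g. 9–8), it is not an edgeless graph, so tw(G) ≥ 1. Hence tw(G) = 1 exactly.

Treewidth 1.
One such decomposition:
Bags: B1 = {8, 9}  B2 = {5, 8}  B3 = {5, 7}  B4 = {6, 7}  B5 = {4, 6}  B6 = {2, 4}  B7 = {1, 2}  B8 = {1, 3}  B9 = {3, 10}
Tree: B1–B2, B2–B3, B3–B4, B4–B5, B5–B6, B6–B7, B7–B8, B8–B9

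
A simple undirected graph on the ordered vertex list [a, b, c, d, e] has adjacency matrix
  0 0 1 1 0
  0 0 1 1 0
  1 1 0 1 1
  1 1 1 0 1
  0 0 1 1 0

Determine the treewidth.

2

A width-2 tree decomposition is:
Bags: B1 = {b, c, d}  B2 = {a, c, d}  B3 = {c, d, e}
Tree: B1–B2, B2–B3
The largest bag has 3 vertices, giving width 2; this decomposition certifies tw(G) ≤ 2. Conversely, {c, d, e} is a clique of size 3, and the vertices of any clique must share a bag in every tree decomposition; so some bag has ≥ 3 vertices and tw(G) ≥ 2. Combining the bounds, tw(G) = 2.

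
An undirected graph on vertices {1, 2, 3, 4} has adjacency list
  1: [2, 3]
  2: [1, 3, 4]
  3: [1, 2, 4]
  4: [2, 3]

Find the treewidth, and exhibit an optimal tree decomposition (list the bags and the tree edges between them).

Treewidth 2.
One optimal decomposition is:
Bags: B1 = {2, 3, 4}  B2 = {1, 2, 3}
Tree: B1–B2

The largest bag has 3 vertices, giving width 2; this decomposition certifies tw(G) ≤ 2. On the other hand G contains the 3-clique {1, 2, 3}. A clique must lie in a single bag of any decomposition, so no decomposition can have width below 2. Combining the bounds, tw(G) = 2.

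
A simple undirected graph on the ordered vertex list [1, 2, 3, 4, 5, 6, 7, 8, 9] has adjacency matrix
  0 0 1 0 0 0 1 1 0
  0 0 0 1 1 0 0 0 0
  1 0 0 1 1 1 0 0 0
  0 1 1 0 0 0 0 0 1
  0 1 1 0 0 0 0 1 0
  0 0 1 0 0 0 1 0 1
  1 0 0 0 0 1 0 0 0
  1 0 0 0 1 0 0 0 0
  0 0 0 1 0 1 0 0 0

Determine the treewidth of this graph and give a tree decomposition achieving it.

Treewidth 3.
One optimal decomposition is:
Bags: B1 = {2, 4, 5, 9}  B2 = {3, 4, 5, 9}  B3 = {3, 5, 6, 9}  B4 = {3, 5, 6, 8}  B5 = {1, 3, 6, 8}  B6 = {1, 6, 7, 8}
Tree: B1–B2, B2–B3, B3–B4, B4–B5, B5–B6

Each bag holds 4 vertices, so the decomposition has width 3, which upper-bounds the treewidth. For the lower bound: the 4 vertex sets {2,4,9}, {5}, {3}, {1,6,7,8} are disjoint, each induces a connected subgraph, and every pair is joined by at least one edge of G. Contracting each set to a single vertex therefore yields K_{4} as a minor, and since treewidth is minor-monotone, tw(G) ≥ tw(K_{4}) = 3. Therefore the treewidth is 3.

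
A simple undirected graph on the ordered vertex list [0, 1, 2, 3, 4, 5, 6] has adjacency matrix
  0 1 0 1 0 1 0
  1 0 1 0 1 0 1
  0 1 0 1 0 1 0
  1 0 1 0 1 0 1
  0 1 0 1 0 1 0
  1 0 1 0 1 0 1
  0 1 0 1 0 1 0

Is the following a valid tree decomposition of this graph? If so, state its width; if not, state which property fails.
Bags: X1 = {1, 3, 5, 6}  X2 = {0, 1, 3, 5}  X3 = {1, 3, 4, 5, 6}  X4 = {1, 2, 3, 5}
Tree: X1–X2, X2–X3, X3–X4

No — bags containing vertex 6 are not connected in the tree.

A tree decomposition must satisfy three properties: every vertex lies in some bag; for every edge, both endpoints lie together in some bag; and for every vertex, the bags containing it form a connected subtree. Here bags containing vertex 6 are not connected in the tree, so the decomposition is invalid.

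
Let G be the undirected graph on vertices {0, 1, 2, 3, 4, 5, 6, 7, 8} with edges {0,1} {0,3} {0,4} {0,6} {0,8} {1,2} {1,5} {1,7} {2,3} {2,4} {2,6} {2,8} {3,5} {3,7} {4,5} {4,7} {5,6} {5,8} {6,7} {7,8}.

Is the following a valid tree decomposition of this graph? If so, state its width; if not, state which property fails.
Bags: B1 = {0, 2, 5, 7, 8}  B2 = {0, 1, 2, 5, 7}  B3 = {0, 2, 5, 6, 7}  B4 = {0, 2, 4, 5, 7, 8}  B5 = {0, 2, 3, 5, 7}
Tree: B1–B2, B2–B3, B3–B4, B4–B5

No — bags containing vertex 8 are not connected in the tree.

A tree decomposition must satisfy three properties: every vertex lies in some bag; for every edge, both endpoints lie together in some bag; and for every vertex, the bags containing it form a connected subtree. Here bags containing vertex 8 are not connected in the tree, so the decomposition is invalid.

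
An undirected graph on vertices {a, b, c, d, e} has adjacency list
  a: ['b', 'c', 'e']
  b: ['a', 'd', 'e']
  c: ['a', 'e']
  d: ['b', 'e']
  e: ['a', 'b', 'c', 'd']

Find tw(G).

A width-2 tree decomposition is:
Bags: B1 = {a, c, e}  B2 = {a, b, e}  B3 = {b, d, e}
Tree: B1–B2, B2–B3
Each bag holds 3 vertices, so the decomposition has width 2, which upper-bounds the treewidth. On the other hand G contains the 3-clique {b, d, e}. A clique must lie in a single bag of any decomposition, so no decomposition can have width below 2. The upper and lower bounds meet at 2, so that is the treewidth.

2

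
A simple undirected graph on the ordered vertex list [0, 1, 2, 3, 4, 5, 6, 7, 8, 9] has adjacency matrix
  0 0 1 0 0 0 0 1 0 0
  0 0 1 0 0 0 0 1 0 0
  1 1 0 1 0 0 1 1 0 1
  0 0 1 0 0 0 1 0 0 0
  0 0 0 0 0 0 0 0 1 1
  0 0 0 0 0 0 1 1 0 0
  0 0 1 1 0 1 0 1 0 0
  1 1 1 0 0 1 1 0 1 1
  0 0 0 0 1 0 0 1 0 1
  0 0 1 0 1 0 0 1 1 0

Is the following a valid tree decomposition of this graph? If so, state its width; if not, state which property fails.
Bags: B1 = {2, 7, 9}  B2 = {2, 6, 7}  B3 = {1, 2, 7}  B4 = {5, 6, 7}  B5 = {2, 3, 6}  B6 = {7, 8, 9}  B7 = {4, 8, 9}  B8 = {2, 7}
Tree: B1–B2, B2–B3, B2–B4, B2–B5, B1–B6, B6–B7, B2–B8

A tree decomposition must satisfy three properties: every vertex lies in some bag; for every edge, both endpoints lie together in some bag; and for every vertex, the bags containing it form a connected subtree. Here vertex 0 appears in no bag, so the decomposition is invalid.

No — vertex 0 appears in no bag.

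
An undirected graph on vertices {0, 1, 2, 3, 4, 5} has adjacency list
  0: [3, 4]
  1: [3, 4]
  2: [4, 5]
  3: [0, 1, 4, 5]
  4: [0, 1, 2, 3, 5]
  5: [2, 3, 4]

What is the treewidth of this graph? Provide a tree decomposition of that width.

Treewidth 2.
Bags: B1 = {3, 4, 5}  B2 = {2, 4, 5}  B3 = {0, 3, 4}  B4 = {1, 3, 4}
Tree: B1–B2, B1–B3, B3–B4

The largest bag has 3 vertices, giving width 2; this decomposition certifies tw(G) ≤ 2. On the other hand G contains the 3-clique {2, 4, 5}. A clique must lie in a single bag of any decomposition, so no decomposition can have width below 2. Hence tw(G) = 2 exactly.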